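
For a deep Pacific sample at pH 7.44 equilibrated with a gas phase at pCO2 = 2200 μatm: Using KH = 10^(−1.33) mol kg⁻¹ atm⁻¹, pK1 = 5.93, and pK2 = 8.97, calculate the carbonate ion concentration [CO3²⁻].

[CO2*] = KH · pCO2 = 10^(−1.33) × 2200×10^-6 = 1.029×10^-4 mol/kg
α₀ = 1/(1 + K1/[H⁺] + K1K2/[H⁺]²) = 1/(1 + 10^+1.51 + 10^-0.02) = 0.02914
DIC = [CO2*]/α₀ = 1.029×10^-4 / 0.02914 = 3.531 mmol/kg
[CO3²⁻] = α₂·DIC; α₂ = 0.02783, so [CO3²⁻] = 0.02783 × 3.531 = 0.0983 mmol/kg

[CO3²⁻] = 0.0983 mmol/kg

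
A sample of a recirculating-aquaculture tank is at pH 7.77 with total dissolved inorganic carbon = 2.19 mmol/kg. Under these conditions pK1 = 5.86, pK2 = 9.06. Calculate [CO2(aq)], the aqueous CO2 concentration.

[CO2*] = 0.0253 mmol/kg

α₀ = 1 / (1 + K1/[H⁺] + K1K2/[H⁺]²) = 1 / (1 + 10^+1.91 + 10^+0.62)
   = 1 / (1 + 81.283 + 4.1687) = 1/86.452 = 0.01157
[CO2*] = α₀ × DIC = 0.01157 × 2.19 = 0.0253 mmol/kg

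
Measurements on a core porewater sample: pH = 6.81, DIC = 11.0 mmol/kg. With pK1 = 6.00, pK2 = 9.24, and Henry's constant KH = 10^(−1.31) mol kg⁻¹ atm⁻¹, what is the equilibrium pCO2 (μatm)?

α₀ = 1 / (1 + K1/[H⁺] + K1K2/[H⁺]²) = 1 / (1 + 10^+0.81 + 10^-1.62)
   = 1 / (1 + 6.4565 + 0.023988) = 1/7.4805 = 0.1337
[CO2*] = α₀ × DIC = 0.1337 × 11.0 = 1.470 mmol/kg
pCO2 = [CO2*]/KH = 1.470×10^-3 / 4.898×10^-2 = 3.00×10^4 μatm

pCO2 = 3.00×10^4 μatm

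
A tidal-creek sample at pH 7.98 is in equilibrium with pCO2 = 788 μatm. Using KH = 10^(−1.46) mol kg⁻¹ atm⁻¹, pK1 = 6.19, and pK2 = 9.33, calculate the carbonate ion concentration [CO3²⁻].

[CO2*] = KH · pCO2 = 10^(−1.46) × 788×10^-6 = 2.732×10^-5 mol/kg
α₀ = 1/(1 + K1/[H⁺] + K1K2/[H⁺]²) = 1/(1 + 10^+1.79 + 10^+0.44) = 0.01529
DIC = [CO2*]/α₀ = 2.732×10^-5 / 0.01529 = 1.787 mmol/kg
[CO3²⁻] = α₂·DIC; α₂ = 0.04210, so [CO3²⁻] = 0.04210 × 1.787 = 0.0753 mmol/kg

[CO3²⁻] = 0.0753 mmol/kg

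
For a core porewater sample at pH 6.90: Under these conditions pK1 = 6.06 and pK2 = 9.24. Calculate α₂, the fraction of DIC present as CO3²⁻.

α₂ = 0.00398

α₂ = 1 / (1 + [H⁺]/K2 + [H⁺]²/(K1K2)) = 1 / (1 + 10^+2.34 + 10^+1.50)
   = 1 / (1 + 218.78 + 31.623) = 1/251.40 = 0.003978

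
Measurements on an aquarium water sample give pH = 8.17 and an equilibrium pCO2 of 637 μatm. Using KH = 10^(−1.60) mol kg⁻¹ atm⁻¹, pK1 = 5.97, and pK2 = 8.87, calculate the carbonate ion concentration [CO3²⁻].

[CO2*] = KH · pCO2 = 10^(−1.60) × 637×10^-6 = 1.600×10^-5 mol/kg
α₀ = 1/(1 + K1/[H⁺] + K1K2/[H⁺]²) = 1/(1 + 10^+2.20 + 10^+1.50) = 0.005233
DIC = [CO2*]/α₀ = 1.600×10^-5 / 0.005233 = 3.058 mmol/kg
[CO3²⁻] = α₂·DIC; α₂ = 0.1655, so [CO3²⁻] = 0.1655 × 3.058 = 0.506 mmol/kg

[CO3²⁻] = 0.506 mmol/kg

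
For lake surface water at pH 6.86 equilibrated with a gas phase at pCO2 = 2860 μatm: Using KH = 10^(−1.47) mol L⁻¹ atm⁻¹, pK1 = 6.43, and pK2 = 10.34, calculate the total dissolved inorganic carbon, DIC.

[CO2*] = KH · pCO2 = 10^(−1.47) × 2860×10^-6 = 9.691×10^-5 mol/L
α₀ = 1/(1 + K1/[H⁺] + K1K2/[H⁺]²) = 1/(1 + 10^+0.43 + 10^-3.05) = 0.2708
DIC = [CO2*]/α₀ = 9.691×10^-5 / 0.2708 = 0.358 mmol/L

DIC = 0.358 mmol/L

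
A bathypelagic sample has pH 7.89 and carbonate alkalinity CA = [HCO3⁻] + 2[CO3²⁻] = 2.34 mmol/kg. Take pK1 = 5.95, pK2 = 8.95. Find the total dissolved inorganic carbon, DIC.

DIC = 2.19 mmol/kg

CA = [HCO3⁻] + 2[CO3²⁻] = (α₁ + 2α₂)·DIC
At pH 7.89: [H⁺]/K1 = 10^-1.94 = 0.011482, K2/[H⁺] = 10^-1.06 = 0.087096
α₁ = 1/(1 + 0.011482 + 0.087096) = 1/1.0986 = 0.9103; α₂ = α₁·K2/[H⁺] = 0.07928
α₁ + 2α₂ = 1.0688
DIC = CA / (α₁ + 2α₂) = 2.34 / 1.0688 = 2.19 mmol/kg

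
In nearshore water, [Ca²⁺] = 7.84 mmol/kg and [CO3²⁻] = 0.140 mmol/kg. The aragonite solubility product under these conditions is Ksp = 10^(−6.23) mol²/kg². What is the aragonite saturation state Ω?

Ω = 1.86

Ksp = 10^(−6.23) = 5.888×10^-7
Ω = [Ca²⁺][CO3²⁻]/Ksp = (7.84×10^-3)(0.140×10^-3) / 5.888×10^-7 = 1.86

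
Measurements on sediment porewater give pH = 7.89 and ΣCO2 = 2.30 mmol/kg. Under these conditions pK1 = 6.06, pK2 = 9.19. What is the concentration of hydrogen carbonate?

α₁ = 1 / (1 + [H⁺]/K1 + K2/[H⁺]) = 1 / (1 + 10^-1.83 + 10^-1.30)
   = 1 / (1 + 0.014791 + 0.050119) = 1/1.0649 = 0.9390
[HCO3⁻] = α₁ × DIC = 0.9390 × 2.30 = 2.16 mmol/kg

[HCO3⁻] = 2.16 mmol/kg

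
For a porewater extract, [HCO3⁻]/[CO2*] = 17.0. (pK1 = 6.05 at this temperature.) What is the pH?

pH = 7.28

From K1 = [H⁺][HCO3⁻]/[CO2*]:  pH = pK1 + log₁₀([HCO3⁻]/[CO2*])
log₁₀(17.0) = +1.230
pH = 6.05 + (+1.230) = 7.28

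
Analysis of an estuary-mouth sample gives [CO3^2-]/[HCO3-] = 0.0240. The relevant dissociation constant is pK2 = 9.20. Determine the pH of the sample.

pH = 7.58

From K2 = [H⁺][CO3^2-]/[HCO3-]:  pH = pK2 + log₁₀([CO3^2-]/[HCO3-])
log₁₀(0.0240) = -1.620
pH = 9.20 + (-1.620) = 7.58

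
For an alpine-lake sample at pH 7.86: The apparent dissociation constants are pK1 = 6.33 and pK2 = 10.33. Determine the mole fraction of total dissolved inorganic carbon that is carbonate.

α₂ = 1 / (1 + [H⁺]/K2 + [H⁺]²/(K1K2)) = 1 / (1 + 10^+2.47 + 10^+0.94)
   = 1 / (1 + 295.12 + 8.7096) = 1/304.83 = 0.003281

α₂ = 0.00328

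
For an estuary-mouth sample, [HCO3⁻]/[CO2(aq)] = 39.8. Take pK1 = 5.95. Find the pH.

pH = 7.55

From K1 = [H⁺][HCO3⁻]/[CO2(aq)]:  pH = pK1 + log₁₀([HCO3⁻]/[CO2(aq)])
log₁₀(39.8) = +1.600
pH = 5.95 + (+1.600) = 7.55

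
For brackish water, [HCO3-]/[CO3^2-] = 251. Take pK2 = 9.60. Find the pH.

From K2 = [H⁺][CO3^2-]/[HCO3-]:  pH = pK2 − log₁₀([HCO3-]/[CO3^2-])
log₁₀(251) = +2.400
pH = 9.60 − (+2.400) = 7.20

pH = 7.20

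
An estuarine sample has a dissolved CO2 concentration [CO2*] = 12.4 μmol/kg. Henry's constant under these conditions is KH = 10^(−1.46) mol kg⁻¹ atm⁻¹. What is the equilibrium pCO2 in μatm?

KH = 10^(−1.46) = 3.467×10^-2 mol kg⁻¹ atm⁻¹
pCO2 = [CO2*]/KH = 12.4×10^-6 / 3.467×10^-2 = 3.58×10^-4 atm = 358 μatm

pCO2 = 358 μatm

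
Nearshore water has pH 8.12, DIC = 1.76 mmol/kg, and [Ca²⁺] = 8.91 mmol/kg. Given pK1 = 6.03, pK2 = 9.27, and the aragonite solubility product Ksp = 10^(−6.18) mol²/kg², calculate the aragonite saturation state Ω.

Ω = 1.56

α₂ = 1 / (1 + [H⁺]/K2 + [H⁺]²/(K1K2)) = 1 / (1 + 10^+1.15 + 10^-0.94)
   = 1 / (1 + 14.125 + 0.11482) = 1/15.240 = 0.06562
[CO3²⁻] = α₂ × DIC = 0.06562 × 1.76 = 0.1155 mmol/kg
Ksp = 10^(−6.18) = 6.607×10^-7
Ω = [Ca²⁺][CO3²⁻]/Ksp = (8.91×10^-3)(1.155×10^-4) / 6.607×10^-7 = 1.56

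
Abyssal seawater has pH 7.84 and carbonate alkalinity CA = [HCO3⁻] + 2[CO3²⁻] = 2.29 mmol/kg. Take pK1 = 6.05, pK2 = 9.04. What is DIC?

DIC = 2.19 mmol/kg

CA = [HCO3⁻] + 2[CO3²⁻] = (α₁ + 2α₂)·DIC
At pH 7.84: [H⁺]/K1 = 10^-1.79 = 0.016218, K2/[H⁺] = 10^-1.20 = 0.063096
α₁ = 1/(1 + 0.016218 + 0.063096) = 1/1.0793 = 0.9265; α₂ = α₁·K2/[H⁺] = 0.05846
α₁ + 2α₂ = 1.0434
DIC = CA / (α₁ + 2α₂) = 2.29 / 1.0434 = 2.19 mmol/kg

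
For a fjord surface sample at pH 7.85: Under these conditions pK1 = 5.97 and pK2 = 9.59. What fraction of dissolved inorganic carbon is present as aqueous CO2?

α₀ = 0.0128

α₀ = 1 / (1 + K1/[H⁺] + K1K2/[H⁺]²) = 1 / (1 + 10^+1.88 + 10^+0.14)
   = 1 / (1 + 75.858 + 1.3804) = 1/78.238 = 0.01278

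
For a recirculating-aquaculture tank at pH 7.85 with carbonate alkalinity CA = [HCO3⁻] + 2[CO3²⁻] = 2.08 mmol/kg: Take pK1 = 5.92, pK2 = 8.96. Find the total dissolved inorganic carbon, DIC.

CA = [HCO3⁻] + 2[CO3²⁻] = (α₁ + 2α₂)·DIC
At pH 7.85: [H⁺]/K1 = 10^-1.93 = 0.011749, K2/[H⁺] = 10^-1.11 = 0.077625
α₁ = 1/(1 + 0.011749 + 0.077625) = 1/1.0894 = 0.9180; α₂ = α₁·K2/[H⁺] = 0.07126
α₁ + 2α₂ = 1.0605
DIC = CA / (α₁ + 2α₂) = 2.08 / 1.0605 = 1.96 mmol/kg

DIC = 1.96 mmol/kg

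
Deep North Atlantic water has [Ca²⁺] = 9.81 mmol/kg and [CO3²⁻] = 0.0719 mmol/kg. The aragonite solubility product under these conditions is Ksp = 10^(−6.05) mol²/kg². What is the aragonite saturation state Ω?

Ω = 0.791

Ksp = 10^(−6.05) = 8.913×10^-7
Ω = [Ca²⁺][CO3²⁻]/Ksp = (9.81×10^-3)(0.0719×10^-3) / 8.913×10^-7 = 0.791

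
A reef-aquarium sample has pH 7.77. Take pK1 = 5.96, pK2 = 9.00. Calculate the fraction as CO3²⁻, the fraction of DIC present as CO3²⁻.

α₂ = 1 / (1 + [H⁺]/K2 + [H⁺]²/(K1K2)) = 1 / (1 + 10^+1.23 + 10^-0.58)
   = 1 / (1 + 16.982 + 0.26303) = 1/18.245 = 0.05481

α₂ = 0.0548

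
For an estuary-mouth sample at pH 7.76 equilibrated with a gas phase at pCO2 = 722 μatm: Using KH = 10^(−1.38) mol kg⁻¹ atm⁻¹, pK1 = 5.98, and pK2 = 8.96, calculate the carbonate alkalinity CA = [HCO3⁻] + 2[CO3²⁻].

[CO2*] = KH · pCO2 = 10^(−1.38) × 722×10^-6 = 3.010×10^-5 mol/kg
α₀ = 1/(1 + K1/[H⁺] + K1K2/[H⁺]²) = 1/(1 + 10^+1.78 + 10^+0.58) = 0.01537
DIC = [CO2*]/α₀ = 3.010×10^-5 / 0.01537 = 1.958 mmol/kg
CA = (α₁ + 2α₂)·DIC = (0.9262 + 2×0.05844) × 1.958 = 2.04 mmol/kg

CA = 2.04 mmol/kg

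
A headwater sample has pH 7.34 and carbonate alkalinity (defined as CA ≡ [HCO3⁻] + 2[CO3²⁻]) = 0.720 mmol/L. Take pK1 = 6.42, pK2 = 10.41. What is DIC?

CA = [HCO3⁻] + 2[CO3²⁻] = (α₁ + 2α₂)·DIC
At pH 7.34: [H⁺]/K1 = 10^-0.92 = 0.12023, K2/[H⁺] = 10^-3.07 = 0.00085114
α₁ = 1/(1 + 0.12023 + 0.00085114) = 1/1.1211 = 0.8920; α₂ = α₁·K2/[H⁺] = 0.0007592
α₁ + 2α₂ = 0.8935
DIC = CA / (α₁ + 2α₂) = 0.720 / 0.8935 = 0.806 mmol/L

DIC = 0.806 mmol/L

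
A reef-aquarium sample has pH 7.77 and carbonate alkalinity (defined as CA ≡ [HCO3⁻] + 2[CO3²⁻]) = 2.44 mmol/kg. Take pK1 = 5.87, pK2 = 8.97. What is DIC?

DIC = 2.33 mmol/kg

CA = [HCO3⁻] + 2[CO3²⁻] = (α₁ + 2α₂)·DIC
At pH 7.77: [H⁺]/K1 = 10^-1.90 = 0.012589, K2/[H⁺] = 10^-1.20 = 0.063096
α₁ = 1/(1 + 0.012589 + 0.063096) = 1/1.0757 = 0.9296; α₂ = α₁·K2/[H⁺] = 0.05866
α₁ + 2α₂ = 1.0470
DIC = CA / (α₁ + 2α₂) = 2.44 / 1.0470 = 2.33 mmol/kg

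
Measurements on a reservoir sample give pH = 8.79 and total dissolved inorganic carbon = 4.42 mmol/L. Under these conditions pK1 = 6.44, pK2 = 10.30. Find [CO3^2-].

α₂ = 1 / (1 + [H⁺]/K2 + [H⁺]²/(K1K2)) = 1 / (1 + 10^+1.51 + 10^-0.84)
   = 1 / (1 + 32.359 + 0.14454) = 1/33.504 = 0.02985
[CO3²⁻] = α₂ × DIC = 0.02985 × 4.42 = 0.132 mmol/L

[CO3²⁻] = 0.132 mmol/L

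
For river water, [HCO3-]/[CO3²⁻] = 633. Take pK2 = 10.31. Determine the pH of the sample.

From K2 = [H⁺][CO3²⁻]/[HCO3-]:  pH = pK2 − log₁₀([HCO3-]/[CO3²⁻])
log₁₀(633) = +2.801
pH = 10.31 − (+2.801) = 7.51

pH = 7.51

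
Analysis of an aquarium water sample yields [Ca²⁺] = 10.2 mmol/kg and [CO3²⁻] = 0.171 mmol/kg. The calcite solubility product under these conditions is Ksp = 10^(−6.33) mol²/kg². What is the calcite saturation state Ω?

Ksp = 10^(−6.33) = 4.677×10^-7
Ω = [Ca²⁺][CO3²⁻]/Ksp = (10.2×10^-3)(0.171×10^-3) / 4.677×10^-7 = 3.73

Ω = 3.73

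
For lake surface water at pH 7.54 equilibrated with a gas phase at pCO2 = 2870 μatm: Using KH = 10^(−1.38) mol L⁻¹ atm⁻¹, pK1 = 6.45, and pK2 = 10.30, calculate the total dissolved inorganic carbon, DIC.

DIC = 1.59 mmol/L

[CO2*] = KH · pCO2 = 10^(−1.38) × 2870×10^-6 = 1.196×10^-4 mol/L
α₀ = 1/(1 + K1/[H⁺] + K1K2/[H⁺]²) = 1/(1 + 10^+1.09 + 10^-1.67) = 0.07505
DIC = [CO2*]/α₀ = 1.196×10^-4 / 0.07505 = 1.59 mmol/L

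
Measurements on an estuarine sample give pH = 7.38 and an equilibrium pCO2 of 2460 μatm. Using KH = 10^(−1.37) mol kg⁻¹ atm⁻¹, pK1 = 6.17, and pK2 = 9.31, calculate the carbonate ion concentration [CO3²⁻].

[CO2*] = KH · pCO2 = 10^(−1.37) × 2460×10^-6 = 1.049×10^-4 mol/kg
α₀ = 1/(1 + K1/[H⁺] + K1K2/[H⁺]²) = 1/(1 + 10^+1.21 + 10^-0.72) = 0.05744
DIC = [CO2*]/α₀ = 1.049×10^-4 / 0.05744 = 1.827 mmol/kg
[CO3²⁻] = α₂·DIC; α₂ = 0.01095, so [CO3²⁻] = 0.01095 × 1.827 = 0.0200 mmol/kg = 20.0 μmol/kg

[CO3²⁻] = 20.0 μmol/kg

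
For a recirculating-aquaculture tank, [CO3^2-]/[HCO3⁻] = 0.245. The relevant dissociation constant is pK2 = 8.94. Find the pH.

pH = 8.33

From K2 = [H⁺][CO3^2-]/[HCO3⁻]:  pH = pK2 + log₁₀([CO3^2-]/[HCO3⁻])
log₁₀(0.245) = -0.611
pH = 8.94 + (-0.611) = 8.33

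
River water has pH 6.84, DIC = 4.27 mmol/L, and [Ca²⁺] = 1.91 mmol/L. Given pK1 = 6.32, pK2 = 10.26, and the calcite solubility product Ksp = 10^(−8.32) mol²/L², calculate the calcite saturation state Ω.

Ω = 0.497

α₂ = 1 / (1 + [H⁺]/K2 + [H⁺]²/(K1K2)) = 1 / (1 + 10^+3.42 + 10^+2.90)
   = 1 / (1 + 2630.3 + 794.33) = 1/3425.6 = 0.0002919
[CO3²⁻] = α₂ × DIC = 0.0002919 × 4.27 = 0.001246 mmol/L = 1.246 μmol/L
Ksp = 10^(−8.32) = 4.786×10^-9
Ω = [Ca²⁺][CO3²⁻]/Ksp = (1.91×10^-3)(1.246×10^-6) / 4.786×10^-9 = 0.497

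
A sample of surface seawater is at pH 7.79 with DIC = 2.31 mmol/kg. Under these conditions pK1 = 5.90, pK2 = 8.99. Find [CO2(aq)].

[CO2*] = 0.0277 mmol/kg

α₀ = 1 / (1 + K1/[H⁺] + K1K2/[H⁺]²) = 1 / (1 + 10^+1.89 + 10^+0.69)
   = 1 / (1 + 77.625 + 4.8978) = 1/83.522 = 0.01197
[CO2*] = α₀ × DIC = 0.01197 × 2.31 = 0.0277 mmol/kg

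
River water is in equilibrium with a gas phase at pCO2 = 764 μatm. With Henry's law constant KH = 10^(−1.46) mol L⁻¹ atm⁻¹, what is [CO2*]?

[CO2*] = 26.5 μmol/L

KH = 10^(−1.46) = 3.467×10^-2 mol L⁻¹ atm⁻¹
[CO2*] = KH · pCO2 = 3.467×10^-2 × 764×10^-6 atm = 2.65×10^-5 mol/L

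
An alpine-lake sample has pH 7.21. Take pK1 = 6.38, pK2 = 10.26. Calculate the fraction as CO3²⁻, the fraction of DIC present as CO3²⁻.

α₂ = 1 / (1 + [H⁺]/K2 + [H⁺]²/(K1K2)) = 1 / (1 + 10^+3.05 + 10^+2.22)
   = 1 / (1 + 1122.0 + 165.96) = 1/1289.0 = 0.0007758

α₂ = 0.000776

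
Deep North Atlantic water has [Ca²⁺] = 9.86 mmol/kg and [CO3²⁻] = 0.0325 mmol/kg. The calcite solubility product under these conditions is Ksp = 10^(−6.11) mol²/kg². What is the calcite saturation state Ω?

Ω = 0.413

Ksp = 10^(−6.11) = 7.762×10^-7
Ω = [Ca²⁺][CO3²⁻]/Ksp = (9.86×10^-3)(0.0325×10^-3) / 7.762×10^-7 = 0.413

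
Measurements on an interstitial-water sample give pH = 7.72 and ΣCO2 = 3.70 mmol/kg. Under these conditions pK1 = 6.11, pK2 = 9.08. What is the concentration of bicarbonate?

[HCO3⁻] = 3.46 mmol/kg

α₁ = 1 / (1 + [H⁺]/K1 + K2/[H⁺]) = 1 / (1 + 10^-1.61 + 10^-1.36)
   = 1 / (1 + 0.024547 + 0.043652) = 1/1.0682 = 0.9362
[HCO3⁻] = α₁ × DIC = 0.9362 × 3.70 = 3.46 mmol/kg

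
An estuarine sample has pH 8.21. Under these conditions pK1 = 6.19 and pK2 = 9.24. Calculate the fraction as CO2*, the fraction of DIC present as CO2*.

α₀ = 1 / (1 + K1/[H⁺] + K1K2/[H⁺]²) = 1 / (1 + 10^+2.02 + 10^+0.99)
   = 1 / (1 + 104.71 + 9.7724) = 1/115.49 = 0.008659

α₀ = 0.00866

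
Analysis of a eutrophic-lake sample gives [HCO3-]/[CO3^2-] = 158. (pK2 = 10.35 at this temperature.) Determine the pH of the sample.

pH = 8.15

From K2 = [H⁺][CO3^2-]/[HCO3-]:  pH = pK2 − log₁₀([HCO3-]/[CO3^2-])
log₁₀(158) = +2.199
pH = 10.35 − (+2.199) = 8.15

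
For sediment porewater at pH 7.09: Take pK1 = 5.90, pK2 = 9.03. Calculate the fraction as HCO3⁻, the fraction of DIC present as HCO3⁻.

α₁ = 1 / (1 + [H⁺]/K1 + K2/[H⁺]) = 1 / (1 + 10^-1.19 + 10^-1.94)
   = 1 / (1 + 0.064565 + 0.011482) = 1/1.0760 = 0.9293

α₁ = 0.929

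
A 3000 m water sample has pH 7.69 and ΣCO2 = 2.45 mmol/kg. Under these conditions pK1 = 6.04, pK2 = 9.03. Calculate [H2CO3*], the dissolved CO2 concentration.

α₀ = 1 / (1 + K1/[H⁺] + K1K2/[H⁺]²) = 1 / (1 + 10^+1.65 + 10^+0.31)
   = 1 / (1 + 44.668 + 2.0417) = 1/47.710 = 0.02096
[CO2*] = α₀ × DIC = 0.02096 × 2.45 = 0.0514 mmol/kg

[CO2*] = 0.0514 mmol/kg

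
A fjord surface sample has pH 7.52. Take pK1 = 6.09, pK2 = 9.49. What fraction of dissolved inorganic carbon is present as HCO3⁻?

α₁ = 1 / (1 + [H⁺]/K1 + K2/[H⁺]) = 1 / (1 + 10^-1.43 + 10^-1.97)
   = 1 / (1 + 0.037154 + 0.010715) = 1/1.0479 = 0.9543

α₁ = 0.954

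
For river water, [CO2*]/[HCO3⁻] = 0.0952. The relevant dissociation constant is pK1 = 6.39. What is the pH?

From K1 = [H⁺][HCO3⁻]/[CO2*]:  pH = pK1 − log₁₀([CO2*]/[HCO3⁻])
log₁₀(0.0952) = -1.021
pH = 6.39 − (-1.021) = 7.41

pH = 7.41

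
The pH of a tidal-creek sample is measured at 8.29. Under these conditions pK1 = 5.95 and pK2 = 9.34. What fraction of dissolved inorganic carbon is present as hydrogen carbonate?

α₁ = 1 / (1 + [H⁺]/K1 + K2/[H⁺]) = 1 / (1 + 10^-2.34 + 10^-1.05)
   = 1 / (1 + 0.0045709 + 0.089125) = 1/1.0937 = 0.9143

α₁ = 0.914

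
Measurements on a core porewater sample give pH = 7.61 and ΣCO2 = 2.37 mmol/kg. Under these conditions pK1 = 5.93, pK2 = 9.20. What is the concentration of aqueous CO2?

α₀ = 1 / (1 + K1/[H⁺] + K1K2/[H⁺]²) = 1 / (1 + 10^+1.68 + 10^+0.09)
   = 1 / (1 + 47.863 + 1.2303) = 1/50.093 = 0.01996
[CO2*] = α₀ × DIC = 0.01996 × 2.37 = 0.0473 mmol/kg

[CO2*] = 0.0473 mmol/kg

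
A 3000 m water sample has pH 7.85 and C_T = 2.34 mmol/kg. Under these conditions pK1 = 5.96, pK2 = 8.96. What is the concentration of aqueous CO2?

[CO2*] = 0.0276 mmol/kg

α₀ = 1 / (1 + K1/[H⁺] + K1K2/[H⁺]²) = 1 / (1 + 10^+1.89 + 10^+0.78)
   = 1 / (1 + 77.625 + 6.0256) = 1/84.650 = 0.01181
[CO2*] = α₀ × DIC = 0.01181 × 2.34 = 0.0276 mmol/kg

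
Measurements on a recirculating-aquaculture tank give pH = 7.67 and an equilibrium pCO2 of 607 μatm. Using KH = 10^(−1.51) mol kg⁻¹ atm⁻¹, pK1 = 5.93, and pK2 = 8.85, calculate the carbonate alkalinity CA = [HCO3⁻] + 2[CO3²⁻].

[CO2*] = KH · pCO2 = 10^(−1.51) × 607×10^-6 = 1.876×10^-5 mol/kg
α₀ = 1/(1 + K1/[H⁺] + K1K2/[H⁺]²) = 1/(1 + 10^+1.74 + 10^+0.56) = 0.01678
DIC = [CO2*]/α₀ = 1.876×10^-5 / 0.01678 = 1.118 mmol/kg
CA = (α₁ + 2α₂)·DIC = (0.9223 + 2×0.06093) × 1.118 = 1.17 mmol/kg

CA = 1.17 mmol/kg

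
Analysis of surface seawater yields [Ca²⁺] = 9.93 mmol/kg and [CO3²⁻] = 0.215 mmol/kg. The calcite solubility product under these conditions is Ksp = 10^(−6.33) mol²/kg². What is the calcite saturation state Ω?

Ω = 4.56

Ksp = 10^(−6.33) = 4.677×10^-7
Ω = [Ca²⁺][CO3²⁻]/Ksp = (9.93×10^-3)(0.215×10^-3) / 4.677×10^-7 = 4.56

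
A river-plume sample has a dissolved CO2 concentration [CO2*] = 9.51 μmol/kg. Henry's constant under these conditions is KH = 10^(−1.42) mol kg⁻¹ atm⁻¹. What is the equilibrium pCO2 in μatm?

KH = 10^(−1.42) = 3.802×10^-2 mol kg⁻¹ atm⁻¹
pCO2 = [CO2*]/KH = 9.51×10^-6 / 3.802×10^-2 = 2.50×10^-4 atm = 250 μatm

pCO2 = 250 μatm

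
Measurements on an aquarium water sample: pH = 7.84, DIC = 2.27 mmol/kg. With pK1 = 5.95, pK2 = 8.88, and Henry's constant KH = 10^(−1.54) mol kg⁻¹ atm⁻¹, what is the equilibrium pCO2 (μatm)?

pCO2 = 918 μatm

α₀ = 1 / (1 + K1/[H⁺] + K1K2/[H⁺]²) = 1 / (1 + 10^+1.89 + 10^+0.85)
   = 1 / (1 + 77.625 + 7.0795) = 1/85.704 = 0.01167
[CO2*] = α₀ × DIC = 0.01167 × 2.27 = 0.02649 mmol/kg
pCO2 = [CO2*]/KH = 2.649×10^-5 / 2.884×10^-2 = 918 μatm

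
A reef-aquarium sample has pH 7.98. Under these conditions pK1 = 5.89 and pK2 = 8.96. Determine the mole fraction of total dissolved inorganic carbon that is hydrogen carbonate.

α₁ = 0.899

α₁ = 1 / (1 + [H⁺]/K1 + K2/[H⁺]) = 1 / (1 + 10^-2.09 + 10^-0.98)
   = 1 / (1 + 0.0081283 + 0.10471) = 1/1.1128 = 0.8986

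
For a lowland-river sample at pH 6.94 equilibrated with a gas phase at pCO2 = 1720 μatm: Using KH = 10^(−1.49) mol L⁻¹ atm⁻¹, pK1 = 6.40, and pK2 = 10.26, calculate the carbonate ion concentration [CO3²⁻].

[CO2*] = KH · pCO2 = 10^(−1.49) × 1720×10^-6 = 5.566×10^-5 mol/L
α₀ = 1/(1 + K1/[H⁺] + K1K2/[H⁺]²) = 1/(1 + 10^+0.54 + 10^-2.78) = 0.2238
DIC = [CO2*]/α₀ = 5.566×10^-5 / 0.2238 = 0.2487 mmol/L
[CO3²⁻] = α₂·DIC; α₂ = 0.0003714, so [CO3²⁻] = 0.0003714 × 0.2487 = 9.24×10^-5 mmol/L = 0.0924 μmol/L

[CO3²⁻] = 0.0924 μmol/L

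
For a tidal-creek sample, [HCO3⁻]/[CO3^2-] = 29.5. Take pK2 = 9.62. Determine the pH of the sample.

pH = 8.15

From K2 = [H⁺][CO3^2-]/[HCO3⁻]:  pH = pK2 − log₁₀([HCO3⁻]/[CO3^2-])
log₁₀(29.5) = +1.470
pH = 9.62 − (+1.470) = 8.15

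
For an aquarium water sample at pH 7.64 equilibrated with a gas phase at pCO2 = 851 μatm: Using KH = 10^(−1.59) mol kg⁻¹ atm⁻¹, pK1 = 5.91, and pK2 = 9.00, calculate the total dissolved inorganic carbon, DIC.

DIC = 1.25 mmol/kg

[CO2*] = KH · pCO2 = 10^(−1.59) × 851×10^-6 = 2.187×10^-5 mol/kg
α₀ = 1/(1 + K1/[H⁺] + K1K2/[H⁺]²) = 1/(1 + 10^+1.73 + 10^+0.37) = 0.01753
DIC = [CO2*]/α₀ = 2.187×10^-5 / 0.01753 = 1.25 mmol/kg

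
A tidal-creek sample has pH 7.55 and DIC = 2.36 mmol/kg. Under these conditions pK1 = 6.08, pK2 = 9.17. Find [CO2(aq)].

[CO2*] = 0.0756 mmol/kg

α₀ = 1 / (1 + K1/[H⁺] + K1K2/[H⁺]²) = 1 / (1 + 10^+1.47 + 10^-0.15)
   = 1 / (1 + 29.512 + 0.70795) = 1/31.220 = 0.03203
[CO2*] = α₀ × DIC = 0.03203 × 2.36 = 0.0756 mmol/kg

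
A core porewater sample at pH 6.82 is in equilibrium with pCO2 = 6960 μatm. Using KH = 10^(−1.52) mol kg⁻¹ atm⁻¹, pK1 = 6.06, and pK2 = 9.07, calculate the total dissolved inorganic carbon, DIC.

[CO2*] = KH · pCO2 = 10^(−1.52) × 6960×10^-6 = 2.102×10^-4 mol/kg
α₀ = 1/(1 + K1/[H⁺] + K1K2/[H⁺]²) = 1/(1 + 10^+0.76 + 10^-1.49) = 0.1473
DIC = [CO2*]/α₀ = 2.102×10^-4 / 0.1473 = 1.43 mmol/kg

DIC = 1.43 mmol/kg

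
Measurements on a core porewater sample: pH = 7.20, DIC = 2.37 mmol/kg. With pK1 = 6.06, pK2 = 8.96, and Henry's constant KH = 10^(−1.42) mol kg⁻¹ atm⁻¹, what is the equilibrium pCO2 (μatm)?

α₀ = 1 / (1 + K1/[H⁺] + K1K2/[H⁺]²) = 1 / (1 + 10^+1.14 + 10^-0.62)
   = 1 / (1 + 13.804 + 0.23988) = 1/15.044 = 0.06647
[CO2*] = α₀ × DIC = 0.06647 × 2.37 = 0.1575 mmol/kg
pCO2 = [CO2*]/KH = 1.575×10^-4 / 3.802×10^-2 = 4140 μatm

pCO2 = 4140 μatm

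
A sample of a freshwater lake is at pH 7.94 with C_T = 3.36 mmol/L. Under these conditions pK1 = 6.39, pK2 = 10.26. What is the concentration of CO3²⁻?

α₂ = 1 / (1 + [H⁺]/K2 + [H⁺]²/(K1K2)) = 1 / (1 + 10^+2.32 + 10^+0.77)
   = 1 / (1 + 208.93 + 5.8884) = 1/215.82 = 0.004634
[CO3²⁻] = α₂ × DIC = 0.004634 × 3.36 = 0.0156 mmol/L = 15.6 μmol/L

[CO3²⁻] = 15.6 μmol/L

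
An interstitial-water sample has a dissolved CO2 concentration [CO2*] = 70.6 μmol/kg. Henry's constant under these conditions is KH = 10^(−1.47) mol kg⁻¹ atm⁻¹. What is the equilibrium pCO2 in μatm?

pCO2 = 2080 μatm

KH = 10^(−1.47) = 3.388×10^-2 mol kg⁻¹ atm⁻¹
pCO2 = [CO2*]/KH = 70.6×10^-6 / 3.388×10^-2 = 2.08×10^-3 atm = 2080 μatm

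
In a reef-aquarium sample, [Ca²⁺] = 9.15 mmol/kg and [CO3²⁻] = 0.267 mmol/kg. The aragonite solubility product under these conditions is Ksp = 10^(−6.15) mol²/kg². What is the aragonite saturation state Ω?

Ksp = 10^(−6.15) = 7.079×10^-7
Ω = [Ca²⁺][CO3²⁻]/Ksp = (9.15×10^-3)(0.267×10^-3) / 7.079×10^-7 = 3.45

Ω = 3.45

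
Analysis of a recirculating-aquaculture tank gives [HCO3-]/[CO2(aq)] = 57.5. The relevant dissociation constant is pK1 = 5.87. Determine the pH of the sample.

From K1 = [H⁺][HCO3-]/[CO2(aq)]:  pH = pK1 + log₁₀([HCO3-]/[CO2(aq)])
log₁₀(57.5) = +1.760
pH = 5.87 + (+1.760) = 7.63

pH = 7.63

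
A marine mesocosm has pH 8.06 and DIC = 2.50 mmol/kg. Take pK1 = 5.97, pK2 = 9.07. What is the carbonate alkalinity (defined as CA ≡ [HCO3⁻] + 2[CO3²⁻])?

CA = [HCO3⁻] + 2[CO3²⁻] = (α₁ + 2α₂)·DIC
At pH 8.06: [H⁺]/K1 = 10^-2.09 = 0.0081283, K2/[H⁺] = 10^-1.01 = 0.097724
α₁ = 1/(1 + 0.0081283 + 0.097724) = 1/1.1059 = 0.9043; α₂ = α₁·K2/[H⁺] = 0.08837
α₁ + 2α₂ = 1.0810
CA = 1.0810 × 2.50 = 2.70 mmol/kg

CA = 2.70 mmol/kg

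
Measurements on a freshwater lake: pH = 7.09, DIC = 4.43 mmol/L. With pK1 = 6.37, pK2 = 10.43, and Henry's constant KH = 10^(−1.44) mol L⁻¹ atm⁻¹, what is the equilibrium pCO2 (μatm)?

α₀ = 1 / (1 + K1/[H⁺] + K1K2/[H⁺]²) = 1 / (1 + 10^+0.72 + 10^-2.62)
   = 1 / (1 + 5.2481 + 0.0023988) = 1/6.2505 = 0.1600
[CO2*] = α₀ × DIC = 0.1600 × 4.43 = 0.7087 mmol/L
pCO2 = [CO2*]/KH = 7.087×10^-4 / 3.631×10^-2 = 1.95×10^4 μatm

pCO2 = 1.95×10^4 μatm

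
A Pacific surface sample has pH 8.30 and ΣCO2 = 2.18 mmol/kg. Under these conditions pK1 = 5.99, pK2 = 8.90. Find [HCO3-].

α₁ = 1 / (1 + [H⁺]/K1 + K2/[H⁺]) = 1 / (1 + 10^-2.31 + 10^-0.60)
   = 1 / (1 + 0.0048978 + 0.25119) = 1/1.2561 = 0.7961
[HCO3⁻] = α₁ × DIC = 0.7961 × 2.18 = 1.74 mmol/kg

[HCO3⁻] = 1.74 mmol/kg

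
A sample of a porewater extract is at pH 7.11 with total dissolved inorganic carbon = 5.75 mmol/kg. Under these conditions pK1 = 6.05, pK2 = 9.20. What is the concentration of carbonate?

α₂ = 1 / (1 + [H⁺]/K2 + [H⁺]²/(K1K2)) = 1 / (1 + 10^+2.09 + 10^+1.03)
   = 1 / (1 + 123.03 + 10.715) = 1/134.74 = 0.007422
[CO3²⁻] = α₂ × DIC = 0.007422 × 5.75 = 0.0427 mmol/kg

[CO3²⁻] = 0.0427 mmol/kg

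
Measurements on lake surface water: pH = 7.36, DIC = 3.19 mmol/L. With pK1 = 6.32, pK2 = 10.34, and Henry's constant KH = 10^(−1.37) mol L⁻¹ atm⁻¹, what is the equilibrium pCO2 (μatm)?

α₀ = 1 / (1 + K1/[H⁺] + K1K2/[H⁺]²) = 1 / (1 + 10^+1.04 + 10^-1.94)
   = 1 / (1 + 10.965 + 0.011482) = 1/11.976 = 0.08350
[CO2*] = α₀ × DIC = 0.08350 × 3.19 = 0.2664 mmol/L
pCO2 = [CO2*]/KH = 2.664×10^-4 / 4.266×10^-2 = 6240 μatm

pCO2 = 6240 μatm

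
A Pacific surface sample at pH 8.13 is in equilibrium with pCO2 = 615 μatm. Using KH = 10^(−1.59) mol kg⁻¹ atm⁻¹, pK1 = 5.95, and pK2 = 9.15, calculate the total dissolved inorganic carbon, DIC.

[CO2*] = KH · pCO2 = 10^(−1.59) × 615×10^-6 = 1.581×10^-5 mol/kg
α₀ = 1/(1 + K1/[H⁺] + K1K2/[H⁺]²) = 1/(1 + 10^+2.18 + 10^+1.16) = 0.005995
DIC = [CO2*]/α₀ = 1.581×10^-5 / 0.005995 = 2.64 mmol/kg

DIC = 2.64 mmol/kg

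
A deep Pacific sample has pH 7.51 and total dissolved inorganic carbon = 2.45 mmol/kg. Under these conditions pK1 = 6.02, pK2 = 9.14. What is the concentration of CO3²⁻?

α₂ = 1 / (1 + [H⁺]/K2 + [H⁺]²/(K1K2)) = 1 / (1 + 10^+1.63 + 10^+0.14)
   = 1 / (1 + 42.658 + 1.3804) = 1/45.038 = 0.02220
[CO3²⁻] = α₂ × DIC = 0.02220 × 2.45 = 0.0544 mmol/kg

[CO3²⁻] = 0.0544 mmol/kg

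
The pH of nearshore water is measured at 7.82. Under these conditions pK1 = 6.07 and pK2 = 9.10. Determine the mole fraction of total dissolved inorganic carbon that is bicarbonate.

α₁ = 0.934

α₁ = 1 / (1 + [H⁺]/K1 + K2/[H⁺]) = 1 / (1 + 10^-1.75 + 10^-1.28)
   = 1 / (1 + 0.017783 + 0.052481) = 1/1.0703 = 0.9343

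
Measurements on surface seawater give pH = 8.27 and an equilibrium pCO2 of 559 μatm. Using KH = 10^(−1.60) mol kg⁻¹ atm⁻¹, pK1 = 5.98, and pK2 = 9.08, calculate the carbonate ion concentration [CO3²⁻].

[CO2*] = KH · pCO2 = 10^(−1.60) × 559×10^-6 = 1.404×10^-5 mol/kg
α₀ = 1/(1 + K1/[H⁺] + K1K2/[H⁺]²) = 1/(1 + 10^+2.29 + 10^+1.48) = 0.004421
DIC = [CO2*]/α₀ = 1.404×10^-5 / 0.004421 = 3.176 mmol/kg
[CO3²⁻] = α₂·DIC; α₂ = 0.1335, so [CO3²⁻] = 0.1335 × 3.176 = 0.424 mmol/kg

[CO3²⁻] = 0.424 mmol/kg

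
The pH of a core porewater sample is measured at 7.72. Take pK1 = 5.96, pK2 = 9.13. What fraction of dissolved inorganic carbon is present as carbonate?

α₂ = 0.0368

α₂ = 1 / (1 + [H⁺]/K2 + [H⁺]²/(K1K2)) = 1 / (1 + 10^+1.41 + 10^-0.35)
   = 1 / (1 + 25.704 + 0.44668) = 1/27.151 = 0.03683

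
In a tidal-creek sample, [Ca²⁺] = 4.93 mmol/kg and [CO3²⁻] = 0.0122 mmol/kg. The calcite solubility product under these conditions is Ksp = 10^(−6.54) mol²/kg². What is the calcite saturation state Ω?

Ω = 0.209

Ksp = 10^(−6.54) = 2.884×10^-7
Ω = [Ca²⁺][CO3²⁻]/Ksp = (4.93×10^-3)(0.0122×10^-3) / 2.884×10^-7 = 0.209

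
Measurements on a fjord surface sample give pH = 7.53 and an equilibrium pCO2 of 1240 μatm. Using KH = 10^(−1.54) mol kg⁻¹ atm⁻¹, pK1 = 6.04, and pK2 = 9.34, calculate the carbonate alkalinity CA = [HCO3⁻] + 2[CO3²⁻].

[CO2*] = KH · pCO2 = 10^(−1.54) × 1240×10^-6 = 3.576×10^-5 mol/kg
α₀ = 1/(1 + K1/[H⁺] + K1K2/[H⁺]²) = 1/(1 + 10^+1.49 + 10^-0.32) = 0.03088
DIC = [CO2*]/α₀ = 3.576×10^-5 / 0.03088 = 1.158 mmol/kg
CA = (α₁ + 2α₂)·DIC = (0.9543 + 2×0.01478) × 1.158 = 1.14 mmol/kg

CA = 1.14 mmol/kg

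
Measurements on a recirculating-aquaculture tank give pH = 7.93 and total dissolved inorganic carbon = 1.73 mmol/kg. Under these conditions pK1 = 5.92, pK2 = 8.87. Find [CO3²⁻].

[CO3²⁻] = 0.177 mmol/kg

α₂ = 1 / (1 + [H⁺]/K2 + [H⁺]²/(K1K2)) = 1 / (1 + 10^+0.94 + 10^-1.07)
   = 1 / (1 + 8.7096 + 0.085114) = 1/9.7947 = 0.1021
[CO3²⁻] = α₂ × DIC = 0.1021 × 1.73 = 0.177 mmol/kg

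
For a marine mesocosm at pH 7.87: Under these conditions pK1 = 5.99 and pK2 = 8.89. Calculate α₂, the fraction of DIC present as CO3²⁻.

α₂ = 0.0861

α₂ = 1 / (1 + [H⁺]/K2 + [H⁺]²/(K1K2)) = 1 / (1 + 10^+1.02 + 10^-0.86)
   = 1 / (1 + 10.471 + 0.13804) = 1/11.609 = 0.08614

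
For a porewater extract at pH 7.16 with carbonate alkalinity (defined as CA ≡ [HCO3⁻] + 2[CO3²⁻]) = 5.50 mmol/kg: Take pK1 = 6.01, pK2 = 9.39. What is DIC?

DIC = 5.85 mmol/kg

CA = [HCO3⁻] + 2[CO3²⁻] = (α₁ + 2α₂)·DIC
At pH 7.16: [H⁺]/K1 = 10^-1.15 = 0.070795, K2/[H⁺] = 10^-2.23 = 0.0058884
α₁ = 1/(1 + 0.070795 + 0.0058884) = 1/1.0767 = 0.9288; α₂ = α₁·K2/[H⁺] = 0.005469
α₁ + 2α₂ = 0.9397
DIC = CA / (α₁ + 2α₂) = 5.50 / 0.9397 = 5.85 mmol/kg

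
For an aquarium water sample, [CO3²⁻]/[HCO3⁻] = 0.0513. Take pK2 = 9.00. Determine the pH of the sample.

pH = 7.71

From K2 = [H⁺][CO3²⁻]/[HCO3⁻]:  pH = pK2 + log₁₀([CO3²⁻]/[HCO3⁻])
log₁₀(0.0513) = -1.290
pH = 9.00 + (-1.290) = 7.71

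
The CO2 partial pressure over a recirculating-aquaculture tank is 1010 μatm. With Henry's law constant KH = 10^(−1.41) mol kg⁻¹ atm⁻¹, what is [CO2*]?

[CO2*] = 39.3 μmol/kg

KH = 10^(−1.41) = 3.890×10^-2 mol kg⁻¹ atm⁻¹
[CO2*] = KH · pCO2 = 3.890×10^-2 × 1010×10^-6 atm = 3.93×10^-5 mol/kg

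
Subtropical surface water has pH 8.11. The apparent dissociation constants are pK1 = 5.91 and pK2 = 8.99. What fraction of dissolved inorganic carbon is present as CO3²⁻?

α₂ = 1 / (1 + [H⁺]/K2 + [H⁺]²/(K1K2)) = 1 / (1 + 10^+0.88 + 10^-1.32)
   = 1 / (1 + 7.5858 + 0.047863) = 1/8.6336 = 0.1158

α₂ = 0.116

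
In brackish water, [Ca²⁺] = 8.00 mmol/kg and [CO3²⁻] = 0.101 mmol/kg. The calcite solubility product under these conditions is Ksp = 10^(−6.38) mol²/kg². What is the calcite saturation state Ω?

Ω = 1.94

Ksp = 10^(−6.38) = 4.169×10^-7
Ω = [Ca²⁺][CO3²⁻]/Ksp = (8.00×10^-3)(0.101×10^-3) / 4.169×10^-7 = 1.94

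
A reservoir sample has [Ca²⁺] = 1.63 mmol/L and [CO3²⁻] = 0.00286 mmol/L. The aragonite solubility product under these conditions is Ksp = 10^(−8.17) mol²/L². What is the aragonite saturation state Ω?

Ω = 0.690

Ksp = 10^(−8.17) = 6.761×10^-9
Ω = [Ca²⁺][CO3²⁻]/Ksp = (1.63×10^-3)(0.00286×10^-3) / 6.761×10^-9 = 0.690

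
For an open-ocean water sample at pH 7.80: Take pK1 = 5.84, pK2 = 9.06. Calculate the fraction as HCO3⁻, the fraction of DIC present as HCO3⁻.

α₁ = 1 / (1 + [H⁺]/K1 + K2/[H⁺]) = 1 / (1 + 10^-1.96 + 10^-1.26)
   = 1 / (1 + 0.010965 + 0.054954) = 1/1.0659 = 0.9382

α₁ = 0.938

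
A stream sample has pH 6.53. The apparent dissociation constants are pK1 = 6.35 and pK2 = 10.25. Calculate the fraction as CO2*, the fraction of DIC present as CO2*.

α₀ = 0.398

α₀ = 1 / (1 + K1/[H⁺] + K1K2/[H⁺]²) = 1 / (1 + 10^+0.18 + 10^-3.54)
   = 1 / (1 + 1.5136 + 0.00028840) = 1/2.5138 = 0.3978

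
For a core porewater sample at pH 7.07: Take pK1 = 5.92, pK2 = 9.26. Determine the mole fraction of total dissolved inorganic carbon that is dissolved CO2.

α₀ = 0.0657

α₀ = 1 / (1 + K1/[H⁺] + K1K2/[H⁺]²) = 1 / (1 + 10^+1.15 + 10^-1.04)
   = 1 / (1 + 14.125 + 0.091201) = 1/15.217 = 0.06572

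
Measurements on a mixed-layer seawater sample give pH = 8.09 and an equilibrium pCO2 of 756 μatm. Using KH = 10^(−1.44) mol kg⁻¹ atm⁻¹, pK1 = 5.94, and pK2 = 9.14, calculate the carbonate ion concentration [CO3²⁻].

[CO3²⁻] = 0.346 mmol/kg

[CO2*] = KH · pCO2 = 10^(−1.44) × 756×10^-6 = 2.745×10^-5 mol/kg
α₀ = 1/(1 + K1/[H⁺] + K1K2/[H⁺]²) = 1/(1 + 10^+2.15 + 10^+1.10) = 0.006458
DIC = [CO2*]/α₀ = 2.745×10^-5 / 0.006458 = 4.250 mmol/kg
[CO3²⁻] = α₂·DIC; α₂ = 0.08130, so [CO3²⁻] = 0.08130 × 4.250 = 0.346 mmol/kg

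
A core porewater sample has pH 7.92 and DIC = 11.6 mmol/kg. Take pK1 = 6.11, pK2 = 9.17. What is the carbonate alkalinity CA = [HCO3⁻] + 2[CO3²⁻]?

CA = [HCO3⁻] + 2[CO3²⁻] = (α₁ + 2α₂)·DIC
At pH 7.92: [H⁺]/K1 = 10^-1.81 = 0.015488, K2/[H⁺] = 10^-1.25 = 0.056234
α₁ = 1/(1 + 0.015488 + 0.056234) = 1/1.0717 = 0.9331; α₂ = α₁·K2/[H⁺] = 0.05247
α₁ + 2α₂ = 1.0380
CA = 1.0380 × 11.6 = 12.0 mmol/kg

CA = 12.0 mmol/kg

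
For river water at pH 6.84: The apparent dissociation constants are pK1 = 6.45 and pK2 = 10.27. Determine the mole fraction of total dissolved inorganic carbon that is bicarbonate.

α₁ = 0.710

α₁ = 1 / (1 + [H⁺]/K1 + K2/[H⁺]) = 1 / (1 + 10^-0.39 + 10^-3.43)
   = 1 / (1 + 0.40738 + 0.00037154) = 1/1.4078 = 0.7104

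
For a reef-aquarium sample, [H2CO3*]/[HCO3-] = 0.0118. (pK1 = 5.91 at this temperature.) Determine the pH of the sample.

pH = 7.84

From K1 = [H⁺][HCO3-]/[H2CO3*]:  pH = pK1 − log₁₀([H2CO3*]/[HCO3-])
log₁₀(0.0118) = -1.928
pH = 5.91 − (-1.928) = 7.84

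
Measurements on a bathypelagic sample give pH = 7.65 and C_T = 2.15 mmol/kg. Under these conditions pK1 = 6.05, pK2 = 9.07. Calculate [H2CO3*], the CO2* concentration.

[CO2*] = 0.0508 mmol/kg

α₀ = 1 / (1 + K1/[H⁺] + K1K2/[H⁺]²) = 1 / (1 + 10^+1.60 + 10^+0.18)
   = 1 / (1 + 39.811 + 1.5136) = 1/42.324 = 0.02363
[CO2*] = α₀ × DIC = 0.02363 × 2.15 = 0.0508 mmol/kg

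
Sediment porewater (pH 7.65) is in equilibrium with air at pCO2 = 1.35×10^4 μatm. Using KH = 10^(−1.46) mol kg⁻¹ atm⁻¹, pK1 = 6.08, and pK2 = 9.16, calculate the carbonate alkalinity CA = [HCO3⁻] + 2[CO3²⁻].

CA = 18.5 mmol/kg

[CO2*] = KH · pCO2 = 10^(−1.46) × 1.35×10^4×10^-6 = 4.681×10^-4 mol/kg
α₀ = 1/(1 + K1/[H⁺] + K1K2/[H⁺]²) = 1/(1 + 10^+1.57 + 10^+0.06) = 0.02544
DIC = [CO2*]/α₀ = 4.681×10^-4 / 0.02544 = 18.40 mmol/kg
CA = (α₁ + 2α₂)·DIC = (0.9453 + 2×0.02921) × 18.40 = 18.5 mmol/kg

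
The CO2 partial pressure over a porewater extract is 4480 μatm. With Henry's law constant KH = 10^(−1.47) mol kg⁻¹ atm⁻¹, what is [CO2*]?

KH = 10^(−1.47) = 3.388×10^-2 mol kg⁻¹ atm⁻¹
[CO2*] = KH · pCO2 = 3.388×10^-2 × 4480×10^-6 atm = 1.52×10^-4 mol/kg

[CO2*] = 152 μmol/kg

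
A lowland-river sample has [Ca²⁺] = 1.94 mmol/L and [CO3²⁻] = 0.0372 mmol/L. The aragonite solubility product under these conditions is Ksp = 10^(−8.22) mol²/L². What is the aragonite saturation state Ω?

Ksp = 10^(−8.22) = 6.026×10^-9
Ω = [Ca²⁺][CO3²⁻]/Ksp = (1.94×10^-3)(0.0372×10^-3) / 6.026×10^-9 = 12.0

Ω = 12.0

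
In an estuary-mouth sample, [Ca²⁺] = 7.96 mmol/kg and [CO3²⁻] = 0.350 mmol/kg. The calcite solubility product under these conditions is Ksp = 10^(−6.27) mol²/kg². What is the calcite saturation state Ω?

Ω = 5.19

Ksp = 10^(−6.27) = 5.370×10^-7
Ω = [Ca²⁺][CO3²⁻]/Ksp = (7.96×10^-3)(0.350×10^-3) / 5.370×10^-7 = 5.19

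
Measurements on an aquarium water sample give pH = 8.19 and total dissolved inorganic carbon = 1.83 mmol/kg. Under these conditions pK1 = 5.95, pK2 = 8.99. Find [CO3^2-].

[CO3²⁻] = 0.249 mmol/kg

α₂ = 1 / (1 + [H⁺]/K2 + [H⁺]²/(K1K2)) = 1 / (1 + 10^+0.80 + 10^-1.44)
   = 1 / (1 + 6.3096 + 0.036308) = 1/7.3459 = 0.1361
[CO3²⁻] = α₂ × DIC = 0.1361 × 1.83 = 0.249 mmol/kg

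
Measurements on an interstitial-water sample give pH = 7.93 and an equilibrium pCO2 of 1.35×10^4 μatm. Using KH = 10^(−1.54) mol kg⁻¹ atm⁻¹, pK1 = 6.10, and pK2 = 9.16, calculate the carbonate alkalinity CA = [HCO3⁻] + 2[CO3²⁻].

[CO2*] = KH · pCO2 = 10^(−1.54) × 1.35×10^4×10^-6 = 3.893×10^-4 mol/kg
α₀ = 1/(1 + K1/[H⁺] + K1K2/[H⁺]²) = 1/(1 + 10^+1.83 + 10^+0.60) = 0.01378
DIC = [CO2*]/α₀ = 3.893×10^-4 / 0.01378 = 28.26 mmol/kg
CA = (α₁ + 2α₂)·DIC = (0.9314 + 2×0.05484) × 28.26 = 29.4 mmol/kg

CA = 29.4 mmol/kg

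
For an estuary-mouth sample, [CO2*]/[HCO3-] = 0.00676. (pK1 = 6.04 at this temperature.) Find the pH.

pH = 8.21

From K1 = [H⁺][HCO3-]/[CO2*]:  pH = pK1 − log₁₀([CO2*]/[HCO3-])
log₁₀(0.00676) = -2.170
pH = 6.04 − (-2.170) = 8.21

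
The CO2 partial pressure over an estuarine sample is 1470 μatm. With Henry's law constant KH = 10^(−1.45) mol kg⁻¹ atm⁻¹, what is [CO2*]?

[CO2*] = 52.2 μmol/kg

KH = 10^(−1.45) = 3.548×10^-2 mol kg⁻¹ atm⁻¹
[CO2*] = KH · pCO2 = 3.548×10^-2 × 1470×10^-6 atm = 5.22×10^-5 mol/kg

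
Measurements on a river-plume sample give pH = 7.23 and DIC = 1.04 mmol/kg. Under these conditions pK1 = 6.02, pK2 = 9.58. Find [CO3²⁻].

[CO3²⁻] = 4.36 μmol/kg

α₂ = 1 / (1 + [H⁺]/K2 + [H⁺]²/(K1K2)) = 1 / (1 + 10^+2.35 + 10^+1.14)
   = 1 / (1 + 223.87 + 13.804) = 1/238.68 = 0.004190
[CO3²⁻] = α₂ × DIC = 0.004190 × 1.04 = 0.00436 mmol/kg = 4.36 μmol/kg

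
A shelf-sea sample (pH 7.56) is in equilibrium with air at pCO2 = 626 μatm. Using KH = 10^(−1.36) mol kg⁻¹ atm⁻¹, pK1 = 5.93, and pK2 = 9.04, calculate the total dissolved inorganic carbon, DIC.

DIC = 1.23 mmol/kg

[CO2*] = KH · pCO2 = 10^(−1.36) × 626×10^-6 = 2.733×10^-5 mol/kg
α₀ = 1/(1 + K1/[H⁺] + K1K2/[H⁺]²) = 1/(1 + 10^+1.63 + 10^+0.15) = 0.02219
DIC = [CO2*]/α₀ = 2.733×10^-5 / 0.02219 = 1.23 mmol/kg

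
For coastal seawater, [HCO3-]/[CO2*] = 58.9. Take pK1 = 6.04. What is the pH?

pH = 7.81

From K1 = [H⁺][HCO3-]/[CO2*]:  pH = pK1 + log₁₀([HCO3-]/[CO2*])
log₁₀(58.9) = +1.770
pH = 6.04 + (+1.770) = 7.81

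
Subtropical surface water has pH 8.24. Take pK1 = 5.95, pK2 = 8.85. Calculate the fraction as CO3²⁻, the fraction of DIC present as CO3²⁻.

α₂ = 1 / (1 + [H⁺]/K2 + [H⁺]²/(K1K2)) = 1 / (1 + 10^+0.61 + 10^-1.68)
   = 1 / (1 + 4.0738 + 0.020893) = 1/5.0947 = 0.1963

α₂ = 0.196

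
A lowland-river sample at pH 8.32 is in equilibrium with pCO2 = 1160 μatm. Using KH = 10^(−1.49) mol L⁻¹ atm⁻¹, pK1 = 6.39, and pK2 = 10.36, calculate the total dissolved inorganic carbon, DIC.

[CO2*] = KH · pCO2 = 10^(−1.49) × 1160×10^-6 = 3.754×10^-5 mol/L
α₀ = 1/(1 + K1/[H⁺] + K1K2/[H⁺]²) = 1/(1 + 10^+1.93 + 10^-0.11) = 0.01151
DIC = [CO2*]/α₀ = 3.754×10^-5 / 0.01151 = 3.26 mmol/L

DIC = 3.26 mmol/L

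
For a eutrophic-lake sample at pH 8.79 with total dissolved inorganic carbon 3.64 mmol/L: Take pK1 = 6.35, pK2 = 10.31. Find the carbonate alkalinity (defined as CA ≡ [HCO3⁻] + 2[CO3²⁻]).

CA = [HCO3⁻] + 2[CO3²⁻] = (α₁ + 2α₂)·DIC
At pH 8.79: [H⁺]/K1 = 10^-2.44 = 0.0036308, K2/[H⁺] = 10^-1.52 = 0.030200
α₁ = 1/(1 + 0.0036308 + 0.030200) = 1/1.0338 = 0.9673; α₂ = α₁·K2/[H⁺] = 0.02921
α₁ + 2α₂ = 1.0257
CA = 1.0257 × 3.64 = 3.73 mmol/L

CA = 3.73 mmol/L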